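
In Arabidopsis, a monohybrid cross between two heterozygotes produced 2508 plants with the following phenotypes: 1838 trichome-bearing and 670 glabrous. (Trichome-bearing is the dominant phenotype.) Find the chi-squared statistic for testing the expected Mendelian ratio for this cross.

3.932

For a monohybrid cross between heterozygotes with complete dominance, the expected phenotypic ratio is 3:1.
Under the 3:1 hypothesis (Σ ratio = 4, N = 2508):
  trichome-bearing: 2508 × 3/4 = 1881
  glabrous: 2508 × 1/4 = 627
χ² = Σ (O − E)² / E
  trichome-bearing: (1838 − 1881)² / 1881 = 0.9830
  glabrous: (670 − 627)² / 627 = 2.9490
χ² = 0.9830 + 2.9490 = 3.932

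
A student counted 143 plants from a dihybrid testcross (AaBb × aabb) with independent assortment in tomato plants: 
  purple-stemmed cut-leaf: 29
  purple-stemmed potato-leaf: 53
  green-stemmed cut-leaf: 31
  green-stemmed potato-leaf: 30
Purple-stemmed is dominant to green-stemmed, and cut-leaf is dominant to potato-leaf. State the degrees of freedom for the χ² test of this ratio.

A dihybrid testcross with independent assortment gives a 1:1:1:1 ratio.
A goodness-of-fit test with 4 phenotype classes has df = 4 − 1 = 3.

3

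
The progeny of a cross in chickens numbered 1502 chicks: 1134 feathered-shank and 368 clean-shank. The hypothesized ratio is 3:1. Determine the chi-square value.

Expected counts for N = 1502 under a 3:1 ratio (total parts = 4):
  feathered-shank: 1502 × 3/4 = 1126.5
  clean-shank: 1502 × 1/4 = 375.5
χ² = Σ (O − E)² / E
  feathered-shank: (1134 − 1126.5)² / 1126.5 = 0.0499
  clean-shank: (368 − 375.5)² / 375.5 = 0.1498
χ² = 0.0499 + 0.1498 = 0.1997 ≈ 0.200

0.200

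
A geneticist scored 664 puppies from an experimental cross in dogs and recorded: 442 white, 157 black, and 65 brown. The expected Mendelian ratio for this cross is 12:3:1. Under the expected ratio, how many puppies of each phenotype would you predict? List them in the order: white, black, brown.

498, 124.5, 41.5

Total ratio parts = 16. Expected numbers out of 664:
  white: 664 × 12/16 = 498
  black: 664 × 3/16 = 124.5
  brown: 664 × 1/16 = 41.5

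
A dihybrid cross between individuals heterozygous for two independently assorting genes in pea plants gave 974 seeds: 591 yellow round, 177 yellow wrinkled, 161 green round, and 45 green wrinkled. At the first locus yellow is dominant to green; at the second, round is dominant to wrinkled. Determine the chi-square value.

10.268

A dihybrid F₂ with independent assortment and complete dominance at both loci gives a 9:3:3:1 phenotypic ratio.
Total ratio parts = 16. Expected numbers out of 974:
  yellow round: 974 × 9/16 = 547.875
  yellow wrinkled: 974 × 3/16 = 182.625
  green round: 974 × 3/16 = 182.625
  green wrinkled: 974 × 1/16 = 60.875
χ² = Σ (O − E)² / E
  yellow round: (591 − 547.875)² / 547.875 = 3.3945
  yellow wrinkled: (177 − 182.625)² / 182.625 = 0.1733
  green round: (161 − 182.625)² / 182.625 = 2.5607
  green wrinkled: (45 − 60.875)² / 60.875 = 4.1399
χ² = 3.3945 + 0.1733 + 2.5607 + 4.1399 = 10.2684 ≈ 10.268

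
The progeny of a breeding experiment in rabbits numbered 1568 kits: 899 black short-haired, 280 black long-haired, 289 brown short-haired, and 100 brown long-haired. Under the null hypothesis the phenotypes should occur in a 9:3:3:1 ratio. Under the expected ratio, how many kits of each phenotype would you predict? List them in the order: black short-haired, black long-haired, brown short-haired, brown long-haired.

The 9:3:3:1 ratio has 16 parts, so with N = 1568 the expected counts are:
  black short-haired: 1568 × 9/16 = 882
  black long-haired: 1568 × 3/16 = 294
  brown short-haired: 1568 × 3/16 = 294
  brown long-haired: 1568 × 1/16 = 98

882, 294, 294, 98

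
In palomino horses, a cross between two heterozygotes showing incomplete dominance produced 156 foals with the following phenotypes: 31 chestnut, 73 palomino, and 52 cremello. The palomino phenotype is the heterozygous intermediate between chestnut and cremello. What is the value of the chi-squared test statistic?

With incomplete dominance, a heterozygote × heterozygote cross gives a 1:2:1 phenotypic ratio.
Under the 1:2:1 hypothesis (Σ ratio = 4, N = 156):
  chestnut: 156 × 1/4 = 39
  palomino: 156 × 2/4 = 78
  cremello: 156 × 1/4 = 39
χ² = Σ (O − E)² / E
  chestnut: (31 − 39)² / 39 = 1.6410
  palomino: (73 − 78)² / 78 = 0.3205
  cremello: (52 − 39)² / 39 = 4.3333
χ² = 1.6410 + 0.3205 + 4.3333 = 6.2948 ≈ 6.295

6.295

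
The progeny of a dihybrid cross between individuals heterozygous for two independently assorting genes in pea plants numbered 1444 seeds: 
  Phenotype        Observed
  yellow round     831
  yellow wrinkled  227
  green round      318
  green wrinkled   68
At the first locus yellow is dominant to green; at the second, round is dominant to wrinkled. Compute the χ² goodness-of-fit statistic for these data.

A dihybrid F₂ with independent assortment and complete dominance at both loci gives a 9:3:3:1 phenotypic ratio.
Under the 9:3:3:1 hypothesis (Σ ratio = 16, N = 1444):
  yellow round: 1444 × 9/16 = 812.25
  yellow wrinkled: 1444 × 3/16 = 270.75
  green round: 1444 × 3/16 = 270.75
  green wrinkled: 1444 × 1/16 = 90.25
χ² = Σ (O − E)² / E
  yellow round: (831 − 812.25)² / 812.25 = 0.4328
  yellow wrinkled: (227 − 270.75)² / 270.75 = 7.0695
  green round: (318 − 270.75)² / 270.75 = 8.2458
  green wrinkled: (68 − 90.25)² / 90.25 = 5.4855
χ² = 0.4328 + 7.0695 + 8.2458 + 5.4855 = 21.2336 ≈ 21.234

21.234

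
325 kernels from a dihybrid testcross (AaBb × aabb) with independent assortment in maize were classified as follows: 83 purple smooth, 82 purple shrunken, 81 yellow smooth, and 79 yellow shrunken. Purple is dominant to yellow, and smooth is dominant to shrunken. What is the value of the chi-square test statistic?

0.108

A dihybrid testcross with independent assortment gives a 1:1:1:1 ratio.
The 1:1:1:1 ratio has 4 parts, so with N = 325 the expected counts are:
  purple smooth: 325 × 1/4 = 81.25
  purple shrunken: 325 × 1/4 = 81.25
  yellow smooth: 325 × 1/4 = 81.25
  yellow shrunken: 325 × 1/4 = 81.25
χ² = Σ (O − E)² / E
  purple smooth: (83 − 81.25)² / 81.25 = 0.0377
  purple shrunken: (82 − 81.25)² / 81.25 = 0.0069
  yellow smooth: (81 − 81.25)² / 81.25 = 0.0008
  yellow shrunken: (79 − 81.25)² / 81.25 = 0.0623
χ² = 0.0377 + 0.0069 + 0.0008 + 0.0623 = 0.1077 ≈ 0.108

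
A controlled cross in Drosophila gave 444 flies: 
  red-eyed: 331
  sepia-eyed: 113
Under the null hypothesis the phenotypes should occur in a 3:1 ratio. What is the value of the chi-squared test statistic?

Under the 3:1 hypothesis (Σ ratio = 4, N = 444):
  red-eyed: 444 × 3/4 = 333
  sepia-eyed: 444 × 1/4 = 111
χ² = Σ (O − E)² / E
  red-eyed: (331 − 333)² / 333 = 0.0120
  sepia-eyed: (113 − 111)² / 111 = 0.0360
χ² = 0.0120 + 0.0360 = 0.048

0.048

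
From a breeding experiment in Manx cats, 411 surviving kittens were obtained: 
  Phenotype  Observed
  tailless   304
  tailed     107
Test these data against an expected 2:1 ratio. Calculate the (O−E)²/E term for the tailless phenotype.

3.285

Total ratio parts = 3. Expected numbers out of 411:
  tailless: 411 × 2/3 = 274
  tailed: 411 × 1/3 = 137
Contribution of tailless: (304 − 274)² / 274 = 3.2847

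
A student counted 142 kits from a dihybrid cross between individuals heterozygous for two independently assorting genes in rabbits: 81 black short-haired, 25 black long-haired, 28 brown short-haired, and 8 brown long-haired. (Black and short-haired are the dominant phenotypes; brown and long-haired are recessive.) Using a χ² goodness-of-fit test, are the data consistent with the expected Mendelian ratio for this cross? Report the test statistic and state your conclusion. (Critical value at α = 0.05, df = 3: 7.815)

A dihybrid F₂ with independent assortment and complete dominance at both loci gives a 9:3:3:1 phenotypic ratio.
Under the 9:3:3:1 hypothesis (Σ ratio = 16, N = 142):
  black short-haired: 142 × 9/16 = 79.875
  black long-haired: 142 × 3/16 = 26.625
  brown short-haired: 142 × 3/16 = 26.625
  brown long-haired: 142 × 1/16 = 8.875
χ² = Σ (O − E)² / E
  black short-haired: (81 − 79.875)² / 79.875 = 0.0158
  black long-haired: (25 − 26.625)² / 26.625 = 0.0992
  brown short-haired: (28 − 26.625)² / 26.625 = 0.0710
  brown long-haired: (8 − 8.875)² / 8.875 = 0.0863
χ² = 0.0158 + 0.0992 + 0.0710 + 0.0863 = 0.2723 ≈ 0.272
Degrees of freedom = 4 − 1 = 3; critical value at α = 0.05 is 7.815.
Since 0.272 < 7.815, we fail to reject the null hypothesis — the data are consistent with the 9:3:3:1 ratio.

0.272; consistent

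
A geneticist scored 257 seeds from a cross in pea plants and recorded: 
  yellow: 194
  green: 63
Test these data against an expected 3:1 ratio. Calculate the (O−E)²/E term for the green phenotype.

The 3:1 ratio has 4 parts, so with N = 257 the expected counts are:
  yellow: 257 × 3/4 = 192.75
  green: 257 × 1/4 = 64.25
Contribution of green: (63 − 64.25)² / 64.25 = 0.0243

0.024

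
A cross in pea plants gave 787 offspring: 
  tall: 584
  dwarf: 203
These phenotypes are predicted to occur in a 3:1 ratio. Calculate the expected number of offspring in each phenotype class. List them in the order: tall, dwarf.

The 3:1 ratio has 4 parts, so with N = 787 the expected counts are:
  tall: 787 × 3/4 = 590.25
  dwarf: 787 × 1/4 = 196.75

590.25, 196.75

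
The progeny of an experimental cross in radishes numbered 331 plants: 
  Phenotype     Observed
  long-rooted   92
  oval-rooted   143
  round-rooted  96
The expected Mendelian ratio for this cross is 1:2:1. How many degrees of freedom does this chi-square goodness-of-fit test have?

2

A goodness-of-fit test with 3 phenotype classes has df = 3 − 1 = 2.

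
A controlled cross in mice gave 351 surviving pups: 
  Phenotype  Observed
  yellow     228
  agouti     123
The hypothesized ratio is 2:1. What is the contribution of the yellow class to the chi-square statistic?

0.154

Under the 2:1 hypothesis (Σ ratio = 3, N = 351):
  yellow: 351 × 2/3 = 234
  agouti: 351 × 1/3 = 117
Contribution of yellow: (228 − 234)² / 234 = 0.1538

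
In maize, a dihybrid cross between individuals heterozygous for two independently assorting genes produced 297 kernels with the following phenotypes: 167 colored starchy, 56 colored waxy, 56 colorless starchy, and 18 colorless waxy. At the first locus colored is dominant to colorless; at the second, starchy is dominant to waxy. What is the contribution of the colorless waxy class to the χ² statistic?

0.017

A dihybrid F₂ with independent assortment and complete dominance at both loci gives a 9:3:3:1 phenotypic ratio.
Expected counts for N = 297 under a 9:3:3:1 ratio (total parts = 16):
  colored starchy: 297 × 9/16 = 167.0625
  colored waxy: 297 × 3/16 = 55.6875
  colorless starchy: 297 × 3/16 = 55.6875
  colorless waxy: 297 × 1/16 = 18.5625
Contribution of colorless waxy: (18 − 18.5625)² / 18.5625 = 0.0170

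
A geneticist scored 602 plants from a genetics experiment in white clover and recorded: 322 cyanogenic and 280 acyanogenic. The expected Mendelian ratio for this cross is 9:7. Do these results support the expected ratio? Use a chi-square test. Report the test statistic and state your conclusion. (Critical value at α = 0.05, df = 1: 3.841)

1.866; consistent

Expected counts for N = 602 under a 9:7 ratio (total parts = 16):
  cyanogenic: 602 × 9/16 = 338.625
  acyanogenic: 602 × 7/16 = 263.375
χ² = Σ (O − E)² / E
  cyanogenic: (322 − 338.625)² / 338.625 = 0.8162
  acyanogenic: (280 − 263.375)² / 263.375 = 1.0494
χ² = 0.8162 + 1.0494 = 1.8656 ≈ 1.866
Degrees of freedom = 2 − 1 = 1; critical value at α = 0.05 is 3.841.
Since 1.866 < 3.841, we fail to reject the null hypothesis — the data are consistent with the 9:7 ratio.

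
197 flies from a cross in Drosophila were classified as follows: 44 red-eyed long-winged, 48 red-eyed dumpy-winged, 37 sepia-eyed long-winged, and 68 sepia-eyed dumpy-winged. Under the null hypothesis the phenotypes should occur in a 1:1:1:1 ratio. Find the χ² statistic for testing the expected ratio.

10.777

Expected counts for N = 197 under a 1:1:1:1 ratio (total parts = 4):
  red-eyed long-winged: 197 × 1/4 = 49.25
  red-eyed dumpy-winged: 197 × 1/4 = 49.25
  sepia-eyed long-winged: 197 × 1/4 = 49.25
  sepia-eyed dumpy-winged: 197 × 1/4 = 49.25
χ² = Σ (O − E)² / E
  red-eyed long-winged: (44 − 49.25)² / 49.25 = 0.5596
  red-eyed dumpy-winged: (48 − 49.25)² / 49.25 = 0.0317
  sepia-eyed long-winged: (37 − 49.25)² / 49.25 = 3.0470
  sepia-eyed dumpy-winged: (68 − 49.25)² / 49.25 = 7.1383
χ² = 0.5596 + 0.0317 + 3.0470 + 7.1383 = 10.7766 ≈ 10.777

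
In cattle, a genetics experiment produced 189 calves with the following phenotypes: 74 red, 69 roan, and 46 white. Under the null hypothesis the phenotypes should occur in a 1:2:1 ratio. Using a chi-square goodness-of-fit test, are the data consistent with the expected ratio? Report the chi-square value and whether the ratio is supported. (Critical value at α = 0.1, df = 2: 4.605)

Expected counts for N = 189 under a 1:2:1 ratio (total parts = 4):
  red: 189 × 1/4 = 47.25
  roan: 189 × 2/4 = 94.5
  white: 189 × 1/4 = 47.25
χ² = Σ (O − E)² / E
  red: (74 − 47.25)² / 47.25 = 15.1442
  roan: (69 − 94.5)² / 94.5 = 6.8810
  white: (46 − 47.25)² / 47.25 = 0.0331
χ² = 15.1442 + 6.8810 + 0.0331 = 22.0583 ≈ 22.058
Degrees of freedom = 3 − 1 = 2; critical value at α = 0.1 is 4.605.
Since 22.058 > 4.605, we reject the null hypothesis — the data do not fit the 1:2:1 ratio.

22.058; not consistent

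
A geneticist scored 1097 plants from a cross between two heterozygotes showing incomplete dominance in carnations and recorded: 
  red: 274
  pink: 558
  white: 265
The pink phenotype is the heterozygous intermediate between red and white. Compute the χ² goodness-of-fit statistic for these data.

0.477

With incomplete dominance, a heterozygote × heterozygote cross gives a 1:2:1 phenotypic ratio.
Under the 1:2:1 hypothesis (Σ ratio = 4, N = 1097):
  red: 1097 × 1/4 = 274.25
  pink: 1097 × 2/4 = 548.5
  white: 1097 × 1/4 = 274.25
χ² = Σ (O − E)² / E
  red: (274 − 274.25)² / 274.25 = 0.0002
  pink: (558 − 548.5)² / 548.5 = 0.1645
  white: (265 − 274.25)² / 274.25 = 0.3120
χ² = 0.0002 + 0.1645 + 0.3120 = 0.4767 ≈ 0.477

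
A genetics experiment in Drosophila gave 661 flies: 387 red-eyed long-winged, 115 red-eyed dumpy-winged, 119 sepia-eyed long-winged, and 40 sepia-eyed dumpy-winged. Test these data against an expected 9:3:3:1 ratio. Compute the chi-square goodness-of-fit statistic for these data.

Under the 9:3:3:1 hypothesis (Σ ratio = 16, N = 661):
  red-eyed long-winged: 661 × 9/16 = 371.8125
  red-eyed dumpy-winged: 661 × 3/16 = 123.9375
  sepia-eyed long-winged: 661 × 3/16 = 123.9375
  sepia-eyed dumpy-winged: 661 × 1/16 = 41.3125
χ² = Σ (O − E)² / E
  red-eyed long-winged: (387 − 371.8125)² / 371.8125 = 0.6204
  red-eyed dumpy-winged: (115 − 123.9375)² / 123.9375 = 0.6445
  sepia-eyed long-winged: (119 − 123.9375)² / 123.9375 = 0.1967
  sepia-eyed dumpy-winged: (40 − 41.3125)² / 41.3125 = 0.0417
χ² = 0.6204 + 0.6445 + 0.1967 + 0.0417 = 1.5033 ≈ 1.503

1.503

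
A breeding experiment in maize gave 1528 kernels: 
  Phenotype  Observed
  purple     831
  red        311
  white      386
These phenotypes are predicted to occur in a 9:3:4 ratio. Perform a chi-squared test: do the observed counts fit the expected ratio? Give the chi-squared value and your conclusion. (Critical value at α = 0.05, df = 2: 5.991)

3.082; consistent

Under the 9:3:4 hypothesis (Σ ratio = 16, N = 1528):
  purple: 1528 × 9/16 = 859.5
  red: 1528 × 3/16 = 286.5
  white: 1528 × 4/16 = 382
χ² = Σ (O − E)² / E
  purple: (831 − 859.5)² / 859.5 = 0.9450
  red: (311 − 286.5)² / 286.5 = 2.0951
  white: (386 − 382)² / 382 = 0.0419
χ² = 0.9450 + 2.0951 + 0.0419 = 3.082
Degrees of freedom = 3 − 1 = 2; critical value at α = 0.05 is 5.991.
Since 3.082 < 5.991, we fail to reject the null hypothesis — the data are consistent with the 9:3:4 ratio.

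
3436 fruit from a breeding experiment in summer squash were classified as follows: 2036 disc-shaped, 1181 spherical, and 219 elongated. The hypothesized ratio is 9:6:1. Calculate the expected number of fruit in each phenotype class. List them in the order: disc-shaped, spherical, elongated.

1932.75, 1288.5, 214.75

The 9:6:1 ratio has 16 parts, so with N = 3436 the expected counts are:
  disc-shaped: 3436 × 9/16 = 1932.75
  spherical: 3436 × 6/16 = 1288.5
  elongated: 3436 × 1/16 = 214.75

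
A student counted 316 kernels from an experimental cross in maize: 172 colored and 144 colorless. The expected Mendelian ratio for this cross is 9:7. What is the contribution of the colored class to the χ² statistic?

Under the 9:7 hypothesis (Σ ratio = 16, N = 316):
  colored: 316 × 9/16 = 177.75
  colorless: 316 × 7/16 = 138.25
Contribution of colored: (172 − 177.75)² / 177.75 = 0.1860

0.186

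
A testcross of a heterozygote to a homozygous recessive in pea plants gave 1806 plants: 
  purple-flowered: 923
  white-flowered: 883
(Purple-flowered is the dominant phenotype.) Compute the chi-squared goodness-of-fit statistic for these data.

A testcross of a heterozygote (Aa × aa) gives a 1:1 phenotypic ratio.
The 1:1 ratio has 2 parts, so with N = 1806 the expected counts are:
  purple-flowered: 1806 × 1/2 = 903
  white-flowered: 1806 × 1/2 = 903
χ² = Σ (O − E)² / E
  purple-flowered: (923 − 903)² / 903 = 0.4430
  white-flowered: (883 − 903)² / 903 = 0.4430
χ² = 0.4430 + 0.4430 = 0.886

0.886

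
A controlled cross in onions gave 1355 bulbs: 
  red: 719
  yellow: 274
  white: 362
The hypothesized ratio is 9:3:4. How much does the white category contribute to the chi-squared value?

Under the 9:3:4 hypothesis (Σ ratio = 16, N = 1355):
  red: 1355 × 9/16 = 762.1875
  yellow: 1355 × 3/16 = 254.0625
  white: 1355 × 4/16 = 338.75
Contribution of white: (362 − 338.75)² / 338.75 = 1.5958

1.596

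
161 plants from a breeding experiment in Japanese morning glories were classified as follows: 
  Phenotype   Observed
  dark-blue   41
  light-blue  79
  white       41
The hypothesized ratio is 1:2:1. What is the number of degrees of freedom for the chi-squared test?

2

A goodness-of-fit test with 3 phenotype classes has df = 3 − 1 = 2.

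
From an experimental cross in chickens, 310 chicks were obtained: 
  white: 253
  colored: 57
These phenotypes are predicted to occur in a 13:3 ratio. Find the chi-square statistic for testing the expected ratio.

0.027

Expected counts for N = 310 under a 13:3 ratio (total parts = 16):
  white: 310 × 13/16 = 251.875
  colored: 310 × 3/16 = 58.125
χ² = Σ (O − E)² / E
  white: (253 − 251.875)² / 251.875 = 0.0050
  colored: (57 − 58.125)² / 58.125 = 0.0218
χ² = 0.0050 + 0.0218 = 0.0268 ≈ 0.027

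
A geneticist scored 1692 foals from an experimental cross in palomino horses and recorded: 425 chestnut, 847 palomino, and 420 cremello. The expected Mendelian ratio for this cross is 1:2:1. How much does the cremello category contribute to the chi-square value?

0.021

Expected counts for N = 1692 under a 1:2:1 ratio (total parts = 4):
  chestnut: 1692 × 1/4 = 423
  palomino: 1692 × 2/4 = 846
  cremello: 1692 × 1/4 = 423
Contribution of cremello: (420 − 423)² / 423 = 0.0213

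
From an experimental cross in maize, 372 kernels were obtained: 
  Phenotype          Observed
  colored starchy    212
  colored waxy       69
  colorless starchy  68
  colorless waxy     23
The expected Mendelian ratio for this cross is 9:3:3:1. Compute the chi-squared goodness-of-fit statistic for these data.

0.091

Under the 9:3:3:1 hypothesis (Σ ratio = 16, N = 372):
  colored starchy: 372 × 9/16 = 209.25
  colored waxy: 372 × 3/16 = 69.75
  colorless starchy: 372 × 3/16 = 69.75
  colorless waxy: 372 × 1/16 = 23.25
χ² = Σ (O − E)² / E
  colored starchy: (212 − 209.25)² / 209.25 = 0.0361
  colored waxy: (69 − 69.75)² / 69.75 = 0.0081
  colorless starchy: (68 − 69.75)² / 69.75 = 0.0439
  colorless waxy: (23 − 23.25)² / 23.25 = 0.0027
χ² = 0.0361 + 0.0081 + 0.0439 + 0.0027 = 0.0908 ≈ 0.091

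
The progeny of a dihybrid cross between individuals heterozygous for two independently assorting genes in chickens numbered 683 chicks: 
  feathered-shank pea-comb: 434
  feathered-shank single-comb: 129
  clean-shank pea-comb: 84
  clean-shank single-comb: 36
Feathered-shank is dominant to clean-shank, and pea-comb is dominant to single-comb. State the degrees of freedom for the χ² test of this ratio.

3

A dihybrid F₂ with independent assortment and complete dominance at both loci gives a 9:3:3:1 phenotypic ratio.
A goodness-of-fit test with 4 phenotype classes has df = 4 − 1 = 3.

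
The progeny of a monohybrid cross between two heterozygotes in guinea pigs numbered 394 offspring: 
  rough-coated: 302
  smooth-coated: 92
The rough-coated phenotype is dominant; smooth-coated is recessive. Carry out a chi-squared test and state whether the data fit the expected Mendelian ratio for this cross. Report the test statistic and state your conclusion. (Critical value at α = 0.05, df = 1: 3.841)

0.572; consistent

For a monohybrid cross between heterozygotes with complete dominance, the expected phenotypic ratio is 3:1.
Expected counts for N = 394 under a 3:1 ratio (total parts = 4):
  rough-coated: 394 × 3/4 = 295.5
  smooth-coated: 394 × 1/4 = 98.5
χ² = Σ (O − E)² / E
  rough-coated: (302 − 295.5)² / 295.5 = 0.1430
  smooth-coated: (92 − 98.5)² / 98.5 = 0.4289
χ² = 0.1430 + 0.4289 = 0.5719 ≈ 0.572
Degrees of freedom = 2 − 1 = 1; critical value at α = 0.05 is 3.841.
Since 0.572 < 3.841, we fail to reject the null hypothesis — the data are consistent with the 3:1 ratio.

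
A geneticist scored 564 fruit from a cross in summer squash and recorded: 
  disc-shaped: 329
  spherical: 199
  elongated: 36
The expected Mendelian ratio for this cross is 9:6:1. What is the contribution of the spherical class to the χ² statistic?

0.739

The 9:6:1 ratio has 16 parts, so with N = 564 the expected counts are:
  disc-shaped: 564 × 9/16 = 317.25
  spherical: 564 × 6/16 = 211.5
  elongated: 564 × 1/16 = 35.25
Contribution of spherical: (199 − 211.5)² / 211.5 = 0.7388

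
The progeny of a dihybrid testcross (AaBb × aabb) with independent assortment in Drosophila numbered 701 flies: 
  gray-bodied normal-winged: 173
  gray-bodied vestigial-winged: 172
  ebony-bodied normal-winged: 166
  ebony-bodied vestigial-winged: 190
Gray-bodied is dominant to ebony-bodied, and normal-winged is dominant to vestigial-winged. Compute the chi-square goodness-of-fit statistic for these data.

A dihybrid testcross with independent assortment gives a 1:1:1:1 ratio.
Under the 1:1:1:1 hypothesis (Σ ratio = 4, N = 701):
  gray-bodied normal-winged: 701 × 1/4 = 175.25
  gray-bodied vestigial-winged: 701 × 1/4 = 175.25
  ebony-bodied normal-winged: 701 × 1/4 = 175.25
  ebony-bodied vestigial-winged: 701 × 1/4 = 175.25
χ² = Σ (O − E)² / E
  gray-bodied normal-winged: (173 − 175.25)² / 175.25 = 0.0289
  gray-bodied vestigial-winged: (172 − 175.25)² / 175.25 = 0.0603
  ebony-bodied normal-winged: (166 − 175.25)² / 175.25 = 0.4882
  ebony-bodied vestigial-winged: (190 − 175.25)² / 175.25 = 1.2414
χ² = 0.0289 + 0.0603 + 0.4882 + 1.2414 = 1.8188 ≈ 1.819

1.819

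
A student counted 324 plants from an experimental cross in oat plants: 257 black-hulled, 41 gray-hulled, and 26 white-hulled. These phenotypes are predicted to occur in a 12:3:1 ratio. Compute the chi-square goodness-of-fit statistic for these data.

8.860

Under the 12:3:1 hypothesis (Σ ratio = 16, N = 324):
  black-hulled: 324 × 12/16 = 243
  gray-hulled: 324 × 3/16 = 60.75
  white-hulled: 324 × 1/16 = 20.25
χ² = Σ (O − E)² / E
  black-hulled: (257 − 243)² / 243 = 0.8066
  gray-hulled: (41 − 60.75)² / 60.75 = 6.4208
  white-hulled: (26 − 20.25)² / 20.25 = 1.6327
χ² = 0.8066 + 6.4208 + 1.6327 = 8.8601 ≈ 8.860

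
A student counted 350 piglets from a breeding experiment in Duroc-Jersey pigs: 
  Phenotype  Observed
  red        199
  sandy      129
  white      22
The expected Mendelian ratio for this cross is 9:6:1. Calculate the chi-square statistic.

0.062

Expected counts for N = 350 under a 9:6:1 ratio (total parts = 16):
  red: 350 × 9/16 = 196.875
  sandy: 350 × 6/16 = 131.25
  white: 350 × 1/16 = 21.875
χ² = Σ (O − E)² / E
  red: (199 − 196.875)² / 196.875 = 0.0229
  sandy: (129 − 131.25)² / 131.25 = 0.0386
  white: (22 − 21.875)² / 21.875 = 0.0007
χ² = 0.0229 + 0.0386 + 0.0007 = 0.0622 ≈ 0.062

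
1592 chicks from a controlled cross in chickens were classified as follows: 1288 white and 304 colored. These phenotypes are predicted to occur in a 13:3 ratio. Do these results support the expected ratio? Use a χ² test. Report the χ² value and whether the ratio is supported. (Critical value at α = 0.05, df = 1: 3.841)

Under the 13:3 hypothesis (Σ ratio = 16, N = 1592):
  white: 1592 × 13/16 = 1293.5
  colored: 1592 × 3/16 = 298.5
χ² = Σ (O − E)² / E
  white: (1288 − 1293.5)² / 1293.5 = 0.0234
  colored: (304 − 298.5)² / 298.5 = 0.1013
χ² = 0.0234 + 0.1013 = 0.1247 ≈ 0.125
Degrees of freedom = 2 − 1 = 1; critical value at α = 0.05 is 3.841.
Since 0.125 < 3.841, we fail to reject the null hypothesis — the data are consistent with the 13:3 ratio.

0.125; consistent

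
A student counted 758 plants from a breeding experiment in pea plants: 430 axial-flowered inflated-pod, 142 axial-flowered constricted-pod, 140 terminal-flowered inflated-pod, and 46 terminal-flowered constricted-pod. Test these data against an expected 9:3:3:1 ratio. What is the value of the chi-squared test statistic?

Expected counts for N = 758 under a 9:3:3:1 ratio (total parts = 16):
  axial-flowered inflated-pod: 758 × 9/16 = 426.375
  axial-flowered constricted-pod: 758 × 3/16 = 142.125
  terminal-flowered inflated-pod: 758 × 3/16 = 142.125
  terminal-flowered constricted-pod: 758 × 1/16 = 47.375
χ² = Σ (O − E)² / E
  axial-flowered inflated-pod: (430 − 426.375)² / 426.375 = 0.0308
  axial-flowered constricted-pod: (142 − 142.125)² / 142.125 = 0.0001
  terminal-flowered inflated-pod: (140 − 142.125)² / 142.125 = 0.0318
  terminal-flowered constricted-pod: (46 − 47.375)² / 47.375 = 0.0399
χ² = 0.0308 + 0.0001 + 0.0318 + 0.0399 = 0.1026 ≈ 0.103

0.103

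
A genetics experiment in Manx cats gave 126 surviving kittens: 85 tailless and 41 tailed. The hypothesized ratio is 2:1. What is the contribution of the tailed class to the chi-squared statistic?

0.024

The 2:1 ratio has 3 parts, so with N = 126 the expected counts are:
  tailless: 126 × 2/3 = 84
  tailed: 126 × 1/3 = 42
Contribution of tailed: (41 − 42)² / 42 = 0.0238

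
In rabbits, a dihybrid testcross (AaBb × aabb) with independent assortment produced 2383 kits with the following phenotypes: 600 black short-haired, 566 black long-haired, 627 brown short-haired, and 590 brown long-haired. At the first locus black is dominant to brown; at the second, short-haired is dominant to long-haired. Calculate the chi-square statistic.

3.211

A dihybrid testcross with independent assortment gives a 1:1:1:1 ratio.
Total ratio parts = 4. Expected numbers out of 2383:
  black short-haired: 2383 × 1/4 = 595.75
  black long-haired: 2383 × 1/4 = 595.75
  brown short-haired: 2383 × 1/4 = 595.75
  brown long-haired: 2383 × 1/4 = 595.75
χ² = Σ (O − E)² / E
  black short-haired: (600 − 595.75)² / 595.75 = 0.0303
  black long-haired: (566 − 595.75)² / 595.75 = 1.4856
  brown short-haired: (627 − 595.75)² / 595.75 = 1.6392
  brown long-haired: (590 − 595.75)² / 595.75 = 0.0555
χ² = 0.0303 + 1.4856 + 1.6392 + 0.0555 = 3.2106 ≈ 3.211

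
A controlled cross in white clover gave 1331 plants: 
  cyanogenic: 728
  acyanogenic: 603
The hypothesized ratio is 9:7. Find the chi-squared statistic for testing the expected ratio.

Total ratio parts = 16. Expected numbers out of 1331:
  cyanogenic: 1331 × 9/16 = 748.6875
  acyanogenic: 1331 × 7/16 = 582.3125
χ² = Σ (O − E)² / E
  cyanogenic: (728 − 748.6875)² / 748.6875 = 0.5716
  acyanogenic: (603 − 582.3125)² / 582.3125 = 0.7350
χ² = 0.5716 + 0.7350 = 1.3066 ≈ 1.307

1.307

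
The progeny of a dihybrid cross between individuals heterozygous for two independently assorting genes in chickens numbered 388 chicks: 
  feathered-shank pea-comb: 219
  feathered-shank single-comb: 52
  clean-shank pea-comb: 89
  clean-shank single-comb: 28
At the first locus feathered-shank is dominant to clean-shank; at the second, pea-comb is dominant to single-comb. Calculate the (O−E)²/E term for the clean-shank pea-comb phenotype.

3.630

A dihybrid F₂ with independent assortment and complete dominance at both loci gives a 9:3:3:1 phenotypic ratio.
The 9:3:3:1 ratio has 16 parts, so with N = 388 the expected counts are:
  feathered-shank pea-comb: 388 × 9/16 = 218.25
  feathered-shank single-comb: 388 × 3/16 = 72.75
  clean-shank pea-comb: 388 × 3/16 = 72.75
  clean-shank single-comb: 388 × 1/16 = 24.25
Contribution of clean-shank pea-comb: (89 − 72.75)² / 72.75 = 3.6297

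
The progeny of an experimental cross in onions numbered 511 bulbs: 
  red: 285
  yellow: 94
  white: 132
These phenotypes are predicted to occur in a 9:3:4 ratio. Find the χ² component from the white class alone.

Total ratio parts = 16. Expected numbers out of 511:
  red: 511 × 9/16 = 287.4375
  yellow: 511 × 3/16 = 95.8125
  white: 511 × 4/16 = 127.75
Contribution of white: (132 − 127.75)² / 127.75 = 0.1414

0.141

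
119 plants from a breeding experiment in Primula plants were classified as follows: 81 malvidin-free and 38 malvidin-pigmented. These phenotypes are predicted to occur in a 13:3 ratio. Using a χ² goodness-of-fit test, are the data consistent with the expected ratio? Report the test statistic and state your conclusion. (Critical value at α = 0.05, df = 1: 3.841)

13.575; not consistent

Total ratio parts = 16. Expected numbers out of 119:
  malvidin-free: 119 × 13/16 = 96.6875
  malvidin-pigmented: 119 × 3/16 = 22.3125
χ² = Σ (O − E)² / E
  malvidin-free: (81 − 96.6875)² / 96.6875 = 2.5453
  malvidin-pigmented: (38 − 22.3125)² / 22.3125 = 11.0296
χ² = 2.5453 + 11.0296 = 13.5749 ≈ 13.575
Degrees of freedom = 2 − 1 = 1; critical value at α = 0.05 is 3.841.
Since 13.575 > 3.841, we reject the null hypothesis — the data do not fit the 13:3 ratio.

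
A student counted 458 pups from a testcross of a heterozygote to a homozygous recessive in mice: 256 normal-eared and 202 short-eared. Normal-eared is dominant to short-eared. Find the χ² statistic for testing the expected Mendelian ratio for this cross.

6.367

A testcross of a heterozygote (Aa × aa) gives a 1:1 phenotypic ratio.
Total ratio parts = 2. Expected numbers out of 458:
  normal-eared: 458 × 1/2 = 229
  short-eared: 458 × 1/2 = 229
χ² = Σ (O − E)² / E
  normal-eared: (256 − 229)² / 229 = 3.1834
  short-eared: (202 − 229)² / 229 = 3.1834
χ² = 3.1834 + 3.1834 = 6.3668 ≈ 6.367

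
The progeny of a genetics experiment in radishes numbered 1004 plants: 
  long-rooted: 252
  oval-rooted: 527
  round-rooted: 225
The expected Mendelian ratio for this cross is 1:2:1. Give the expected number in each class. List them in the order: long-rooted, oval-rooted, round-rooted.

251, 502, 251

Total ratio parts = 4. Expected numbers out of 1004:
  long-rooted: 1004 × 1/4 = 251
  oval-rooted: 1004 × 2/4 = 502
  round-rooted: 1004 × 1/4 = 251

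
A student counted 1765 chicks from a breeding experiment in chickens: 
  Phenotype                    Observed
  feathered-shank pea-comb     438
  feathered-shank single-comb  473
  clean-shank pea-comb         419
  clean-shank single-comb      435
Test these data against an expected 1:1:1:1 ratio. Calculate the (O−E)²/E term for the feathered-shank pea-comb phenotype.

0.024

The 1:1:1:1 ratio has 4 parts, so with N = 1765 the expected counts are:
  feathered-shank pea-comb: 1765 × 1/4 = 441.25
  feathered-shank single-comb: 1765 × 1/4 = 441.25
  clean-shank pea-comb: 1765 × 1/4 = 441.25
  clean-shank single-comb: 1765 × 1/4 = 441.25
Contribution of feathered-shank pea-comb: (438 − 441.25)² / 441.25 = 0.0239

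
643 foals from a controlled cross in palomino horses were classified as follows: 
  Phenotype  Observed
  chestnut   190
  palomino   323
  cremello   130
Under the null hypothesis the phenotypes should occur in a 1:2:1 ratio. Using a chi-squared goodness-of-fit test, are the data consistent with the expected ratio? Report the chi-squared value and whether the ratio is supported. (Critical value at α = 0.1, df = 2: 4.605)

11.212; not consistent

Under the 1:2:1 hypothesis (Σ ratio = 4, N = 643):
  chestnut: 643 × 1/4 = 160.75
  palomino: 643 × 2/4 = 321.5
  cremello: 643 × 1/4 = 160.75
χ² = Σ (O − E)² / E
  chestnut: (190 − 160.75)² / 160.75 = 5.3223
  palomino: (323 − 321.5)² / 321.5 = 0.0070
  cremello: (130 − 160.75)² / 160.75 = 5.8822
χ² = 5.3223 + 0.0070 + 5.8822 = 11.2115 ≈ 11.212
Degrees of freedom = 3 − 1 = 2; critical value at α = 0.1 is 4.605.
Since 11.212 > 4.605, we reject the null hypothesis — the data do not fit the 1:2:1 ratio.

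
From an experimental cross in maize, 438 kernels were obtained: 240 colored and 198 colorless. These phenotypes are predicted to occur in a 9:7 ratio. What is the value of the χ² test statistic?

Expected counts for N = 438 under a 9:7 ratio (total parts = 16):
  colored: 438 × 9/16 = 246.375
  colorless: 438 × 7/16 = 191.625
χ² = Σ (O − E)² / E
  colored: (240 − 246.375)² / 246.375 = 0.1650
  colorless: (198 − 191.625)² / 191.625 = 0.2121
χ² = 0.1650 + 0.2121 = 0.3771 ≈ 0.377

0.377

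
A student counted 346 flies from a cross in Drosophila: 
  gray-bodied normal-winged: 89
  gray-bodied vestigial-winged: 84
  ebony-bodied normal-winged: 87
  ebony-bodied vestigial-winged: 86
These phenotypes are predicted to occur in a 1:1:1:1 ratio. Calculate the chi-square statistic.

0.150

The 1:1:1:1 ratio has 4 parts, so with N = 346 the expected counts are:
  gray-bodied normal-winged: 346 × 1/4 = 86.5
  gray-bodied vestigial-winged: 346 × 1/4 = 86.5
  ebony-bodied normal-winged: 346 × 1/4 = 86.5
  ebony-bodied vestigial-winged: 346 × 1/4 = 86.5
χ² = Σ (O − E)² / E
  gray-bodied normal-winged: (89 − 86.5)² / 86.5 = 0.0723
  gray-bodied vestigial-winged: (84 − 86.5)² / 86.5 = 0.0723
  ebony-bodied normal-winged: (87 − 86.5)² / 86.5 = 0.0029
  ebony-bodied vestigial-winged: (86 − 86.5)² / 86.5 = 0.0029
χ² = 0.0723 + 0.0723 + 0.0029 + 0.0029 = 0.1504 ≈ 0.150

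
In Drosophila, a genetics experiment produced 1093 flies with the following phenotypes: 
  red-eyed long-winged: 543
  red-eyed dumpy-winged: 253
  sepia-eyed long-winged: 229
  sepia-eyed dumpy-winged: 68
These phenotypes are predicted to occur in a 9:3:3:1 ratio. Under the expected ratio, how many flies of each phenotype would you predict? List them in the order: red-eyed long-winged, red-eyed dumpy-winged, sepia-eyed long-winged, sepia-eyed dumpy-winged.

Expected counts for N = 1093 under a 9:3:3:1 ratio (total parts = 16):
  red-eyed long-winged: 1093 × 9/16 = 614.8125
  red-eyed dumpy-winged: 1093 × 3/16 = 204.9375
  sepia-eyed long-winged: 1093 × 3/16 = 204.9375
  sepia-eyed dumpy-winged: 1093 × 1/16 = 68.3125

614.8125, 204.9375, 204.9375, 68.3125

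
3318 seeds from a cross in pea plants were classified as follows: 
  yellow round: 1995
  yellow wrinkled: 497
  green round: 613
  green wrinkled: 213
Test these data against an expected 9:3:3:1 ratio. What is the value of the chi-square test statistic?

34.317

Under the 9:3:3:1 hypothesis (Σ ratio = 16, N = 3318):
  yellow round: 3318 × 9/16 = 1866.375
  yellow wrinkled: 3318 × 3/16 = 622.125
  green round: 3318 × 3/16 = 622.125
  green wrinkled: 3318 × 1/16 = 207.375
χ² = Σ (O − E)² / E
  yellow round: (1995 − 1866.375)² / 1866.375 = 8.8645
  yellow wrinkled: (497 − 622.125)² / 622.125 = 25.1658
  green round: (613 − 622.125)² / 622.125 = 0.1338
  green wrinkled: (213 − 207.375)² / 207.375 = 0.1526
χ² = 8.8645 + 25.1658 + 0.1338 + 0.1526 = 34.3167 ≈ 34.317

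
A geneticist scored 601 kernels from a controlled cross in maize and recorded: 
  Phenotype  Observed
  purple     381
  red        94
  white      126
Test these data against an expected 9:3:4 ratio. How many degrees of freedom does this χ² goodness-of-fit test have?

A goodness-of-fit test with 3 phenotype classes has df = 3 − 1 = 2.

2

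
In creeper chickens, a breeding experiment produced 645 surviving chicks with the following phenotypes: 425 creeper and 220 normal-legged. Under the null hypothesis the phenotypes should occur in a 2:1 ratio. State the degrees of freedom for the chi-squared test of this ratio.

A goodness-of-fit test with 2 phenotype classes has df = 2 − 1 = 1.

1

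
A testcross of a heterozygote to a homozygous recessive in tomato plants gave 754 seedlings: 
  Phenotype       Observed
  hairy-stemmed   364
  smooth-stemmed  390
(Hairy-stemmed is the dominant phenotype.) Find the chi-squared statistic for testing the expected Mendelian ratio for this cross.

0.897

A testcross of a heterozygote (Aa × aa) gives a 1:1 phenotypic ratio.
Under the 1:1 hypothesis (Σ ratio = 2, N = 754):
  hairy-stemmed: 754 × 1/2 = 377
  smooth-stemmed: 754 × 1/2 = 377
χ² = Σ (O − E)² / E
  hairy-stemmed: (364 − 377)² / 377 = 0.4483
  smooth-stemmed: (390 − 377)² / 377 = 0.4483
χ² = 0.4483 + 0.4483 = 0.8966 ≈ 0.897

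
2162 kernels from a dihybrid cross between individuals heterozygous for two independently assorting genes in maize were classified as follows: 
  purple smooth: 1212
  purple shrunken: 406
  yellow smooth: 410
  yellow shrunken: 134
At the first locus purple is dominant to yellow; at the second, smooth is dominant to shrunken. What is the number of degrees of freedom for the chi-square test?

A dihybrid F₂ with independent assortment and complete dominance at both loci gives a 9:3:3:1 phenotypic ratio.
A goodness-of-fit test with 4 phenotype classes has df = 4 − 1 = 3.

3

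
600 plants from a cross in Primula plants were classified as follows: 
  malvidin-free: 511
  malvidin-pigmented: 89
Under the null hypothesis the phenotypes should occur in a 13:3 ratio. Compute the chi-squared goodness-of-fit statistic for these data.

6.042

Under the 13:3 hypothesis (Σ ratio = 16, N = 600):
  malvidin-free: 600 × 13/16 = 487.5
  malvidin-pigmented: 600 × 3/16 = 112.5
χ² = Σ (O − E)² / E
  malvidin-free: (511 − 487.5)² / 487.5 = 1.1328
  malvidin-pigmented: (89 − 112.5)² / 112.5 = 4.9089
χ² = 1.1328 + 4.9089 = 6.0417 ≈ 6.042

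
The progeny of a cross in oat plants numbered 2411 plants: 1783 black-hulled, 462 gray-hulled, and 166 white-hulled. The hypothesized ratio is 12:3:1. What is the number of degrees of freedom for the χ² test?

2

A goodness-of-fit test with 3 phenotype classes has df = 3 − 1 = 2.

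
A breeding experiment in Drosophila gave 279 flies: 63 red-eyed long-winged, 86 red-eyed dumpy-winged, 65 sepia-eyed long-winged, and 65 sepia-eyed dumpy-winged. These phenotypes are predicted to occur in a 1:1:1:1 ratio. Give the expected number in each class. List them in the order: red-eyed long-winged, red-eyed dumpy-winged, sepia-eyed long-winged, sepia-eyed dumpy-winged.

Expected counts for N = 279 under a 1:1:1:1 ratio (total parts = 4):
  red-eyed long-winged: 279 × 1/4 = 69.75
  red-eyed dumpy-winged: 279 × 1/4 = 69.75
  sepia-eyed long-winged: 279 × 1/4 = 69.75
  sepia-eyed dumpy-winged: 279 × 1/4 = 69.75

69.75, 69.75, 69.75, 69.75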